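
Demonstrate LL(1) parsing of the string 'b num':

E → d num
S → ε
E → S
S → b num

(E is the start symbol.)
LL(1) parsing maintains a stack (initially the start symbol over $) and the input. At each step: if the stack top is a terminal, match it against the current input token; if it is a non-terminal N, replace it with the RHS of M[N, lookahead] (the unique production whose predict set contains the lookahead).

Stack is shown with the top on the left.

Stack    Input    Action
------------------------
E $      b num $  output E → S
S $      b num $  output S → b num
b num $  b num $  match 'b'
num $    num $    match 'num'
$        $        accept

The string is accepted.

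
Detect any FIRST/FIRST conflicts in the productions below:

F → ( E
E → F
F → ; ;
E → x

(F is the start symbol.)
No FIRST/FIRST conflicts.

FIRST sets of the non-terminals at (or reachable through a nullable prefix from) the front of some alternative:
  FIRST(F) = { '(', ';' }

Productions for F:
  F → ( E: FIRST = { '(' }
  F → ; ;: FIRST = { ';' }
Productions for E:
  E → F: FIRST = { '(', ';' }
  E → x: FIRST = { 'x' }

All alternatives of each non-terminal have pairwise disjoint FIRST sets.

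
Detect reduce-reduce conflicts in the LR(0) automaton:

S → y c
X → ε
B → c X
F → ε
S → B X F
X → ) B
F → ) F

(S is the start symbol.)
A reduce-reduce conflict occurs when an LR(0) state has two complete items [A → α .] and [B → β .] — both call for a reduction, and with no lookahead the parser cannot choose between them.

Augment with S' → S and build the canonical LR(0) collection (I0 = CLOSURE({[S' → . S]}), then GOTO on every symbol after a dot until no new states appear). It has 13 states:
  I0: { [B → . c X], [S → . B X F], [S → . y c], [S' → . S] }  — shift
  I1: { [S → B . X F], [X → . ) B], [X → .] }  — shift, reduce
  I2: { [S' → S .] }  — accept
  I3: { [B → c . X], [X → . ) B], [X → .] }  — shift, reduce
  I4: { [S → y . c] }  — shift
  I5: { [S → y c .] }  — reduce
  I6: { [B → . c X], [X → ) . B] }  — shift
  I7: { [B → c X .] }  — reduce
  I8: { [X → ) B .] }  — reduce
  I9: { [F → . ) F], [F → .], [S → B X . F] }  — shift, reduce
  I10: { [F → ) . F], [F → . ) F], [F → .] }  — shift, reduce
  I11: { [S → B X F .] }  — reduce
  I12: { [F → ) F .] }  — reduce

No state contains more than one complete item.

Answer: No reduce-reduce conflicts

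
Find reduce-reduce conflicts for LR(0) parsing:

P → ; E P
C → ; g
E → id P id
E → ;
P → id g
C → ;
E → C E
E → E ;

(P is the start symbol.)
Yes — I5: [C → ; .] vs [E → ; .]

A reduce-reduce conflict occurs when an LR(0) state has two complete items [A → α .] and [B → β .] — both call for a reduction, and with no lookahead the parser cannot choose between them.

Augment with P' → P and build the canonical LR(0) collection (I0 = CLOSURE({[P' → . P]}), then GOTO on every symbol after a dot until no new states appear). It has 16 states:
  I0: { [P → . ; E P], [P → . id g], [P' → . P] }  — shift
  I1: { [C → . ; g], [C → . ;], [E → . ;], [E → . C E], [E → . E ;], [E → . id P id], [P → ; . E P] }  — shift
  I2: { [P' → P .] }  — accept
  I3: { [P → id . g] }  — shift
  I4: { [P → id g .] }  — reduce
  I5: { [C → ; . g], [C → ; .], [E → ; .] }  — shift, 2 reduces
  I6: { [C → . ; g], [C → . ;], [E → . ;], [E → . C E], [E → . E ;], [E → . id P id], [E → C . E] }  — shift
  I7: { [E → E . ;], [P → . ; E P], [P → . id g], [P → ; E . P] }  — shift
  I8: { [E → id . P id], [P → . ; E P], [P → . id g] }  — shift
  I9: { [E → id P . id] }  — shift
  I10: { [E → id P id .] }  — reduce
  I11: { [C → . ; g], [C → . ;], [E → . ;], [E → . C E], [E → . E ;], [E → . id P id], [E → E ; .], [P → ; . E P] }  — shift, reduce
  I12: { [P → ; E P .] }  — reduce
  I13: { [E → C E .], [E → E . ;] }  — shift, reduce
  I14: { [E → E ; .] }  — reduce
  I15: { [C → ; g .] }  — reduce

I5 contains complete items [C → ; .], [E → ; .] — reduce-reduce conflict.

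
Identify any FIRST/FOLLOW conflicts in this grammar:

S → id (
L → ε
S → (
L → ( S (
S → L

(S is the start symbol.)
A FIRST/FOLLOW conflict occurs when a non-terminal N has a nullable alternative N → β (β ⇒* ε) and another alternative N → α with FIRST(α) ∩ FOLLOW(N) ≠ ∅: on such a lookahead the parser cannot decide between expanding α and letting N vanish via β.

Nullable non-terminals: L, S.
FIRST sets used below: FIRST(L) = { '(', ε }

L: nullable alternative(s) L → ε; FOLLOW(L) = { $, '(' }
  L → ε: FIRST \ {ε} = { } — this is the only nullable alternative, skip
  L → ( S (: FIRST \ {ε} = { '(' } — overlaps FOLLOW(L) on { '(' }: CONFLICT

S: nullable alternative(s) S → L; FOLLOW(S) = { $, '(' }
  S → id (: FIRST \ {ε} = { 'id' } — disjoint from FOLLOW(S)
  S → (: FIRST \ {ε} = { '(' } — overlaps FOLLOW(S) on { '(' }: CONFLICT
  S → L: FIRST \ {ε} = { '(' } — this is the only nullable alternative, skip

So the grammar has 2 FIRST/FOLLOW conflicts (marked CONFLICT above).

Answer: Yes. S → '(' with FOLLOW(S) on { '(' }; L → '(' S '(' with FOLLOW(L) on { '(' }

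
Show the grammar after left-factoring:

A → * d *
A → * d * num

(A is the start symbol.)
Left-factoring transforms A → αβ₁ | αβ₂ into A → αA' and A' → β₁ | β₂
(α is the longest common prefix among the alternatives). Repeat until
no nonterminal has two alternatives with a common prefix.

Round 1: A has alternatives sharing prefix '* d *'. Introduce A': A → * d * A'
  Add: A' → ε
  Add: A' → num

No remaining common prefixes — done.

Resulting grammar:
A → * d * A'
A' → ε
A' → num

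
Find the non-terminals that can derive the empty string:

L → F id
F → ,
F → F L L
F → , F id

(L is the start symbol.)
None

A non-terminal is nullable if it can derive ε (the empty string): either it has an ε-production, or it has a production whose right-hand side consists entirely of nullable non-terminals.

There are no ε-productions, so no non-terminal can derive ε.
No non-terminals are nullable.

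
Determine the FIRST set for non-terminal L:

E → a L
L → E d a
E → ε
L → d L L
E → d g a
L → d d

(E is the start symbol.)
{ 'a', 'd' }

FIRST sets of the other non-terminals involved (by the same procedure, iterated to a fixed point):
  FIRST(E) = { 'a', 'd', ε }

From L → E d a:
  - E is a non-terminal: add FIRST(E) \ {ε} = { 'a', 'd' }
    E is nullable, so continue to the next symbol
  - d is a terminal: add 'd' and stop
From L → d L L:
  - d is a terminal: add 'd' and stop
From L → d d:
  - d is a terminal: add 'd' and stop

Collecting: FIRST(L) = { 'a', 'd' }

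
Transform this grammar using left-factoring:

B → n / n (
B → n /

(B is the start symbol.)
B → n / B'
B' → n (
B' → ε

Left-factoring transforms A → αβ₁ | αβ₂ into A → αA' and A' → β₁ | β₂
(α is the longest common prefix among the alternatives). Repeat until
no nonterminal has two alternatives with a common prefix.

Round 1: B has alternatives sharing prefix 'n /'. Introduce B': B → n / B'
  Add: B' → n (
  Add: B' → ε

No remaining common prefixes — done.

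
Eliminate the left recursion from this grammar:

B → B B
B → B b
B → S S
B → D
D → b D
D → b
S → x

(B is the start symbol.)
B → S S B'
B → D B'
B' → B B'
B' → b B'
B' → ε
D → b D
D → b
S → x

B is directly left-recursive. The standard transformation for
  A → A α₁ | ... | A α_m | β₁ | ... | β_n
is
  A  → β₁ A' | ... | β_n A'
  A' → α₁ A' | ... | α_m A' | ε

B → S S becomes B → S S B'
B → D becomes B → D B'
B → B B becomes B' → B B'
B → B b becomes B' → b B'
Add B' → ε

Productions for other non-terminals are unchanged:
  D → b D
  D → b
  S → x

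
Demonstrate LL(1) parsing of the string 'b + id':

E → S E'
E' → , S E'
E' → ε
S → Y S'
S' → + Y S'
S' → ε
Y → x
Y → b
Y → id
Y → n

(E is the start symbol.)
LL(1) parsing maintains a stack (initially the start symbol over $) and the input. At each step: if the stack top is a terminal, match it against the current input token; if it is a non-terminal N, replace it with the RHS of M[N, lookahead] (the unique production whose predict set contains the lookahead).

Stack is shown with the top on the left.

Stack        Input     Action
-----------------------------
E $          b + id $  output E → S E'
S E' $       b + id $  output S → Y S'
Y S' E' $    b + id $  output Y → b
b S' E' $    b + id $  match 'b'
S' E' $      + id $    output S' → + Y S'
+ Y S' E' $  + id $    match '+'
Y S' E' $    id $      output Y → id
id S' E' $   id $      match 'id'
S' E' $      $         output S' → ε
E' $         $         output E' → ε
$            $         accept

The string is accepted.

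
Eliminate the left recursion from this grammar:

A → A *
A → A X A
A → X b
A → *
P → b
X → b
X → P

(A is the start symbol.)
A → X b A'
A → * A'
A' → * A'
A' → X A A'
A' → ε
P → b
X → b
X → P

A is directly left-recursive. The standard transformation for
  A → A α₁ | ... | A α_m | β₁ | ... | β_n
is
  A  → β₁ A' | ... | β_n A'
  A' → α₁ A' | ... | α_m A' | ε

A → X b becomes A → X b A'
A → * becomes A → * A'
A → A * becomes A' → * A'
A → A X A becomes A' → X A A'
Add A' → ε

Productions for other non-terminals are unchanged:
  P → b
  X → b
  X → P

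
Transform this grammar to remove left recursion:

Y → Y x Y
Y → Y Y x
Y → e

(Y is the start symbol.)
Y is directly left-recursive. The standard transformation for
  A → A α₁ | ... | A α_m | β₁ | ... | β_n
is
  A  → β₁ A' | ... | β_n A'
  A' → α₁ A' | ... | α_m A' | ε

Y → e becomes Y → e Y'
Y → Y x Y becomes Y' → x Y Y'
Y → Y Y x becomes Y' → Y x Y'
Add Y' → ε

Resulting grammar:
Y → e Y'
Y' → x Y Y'
Y' → Y x Y'
Y' → ε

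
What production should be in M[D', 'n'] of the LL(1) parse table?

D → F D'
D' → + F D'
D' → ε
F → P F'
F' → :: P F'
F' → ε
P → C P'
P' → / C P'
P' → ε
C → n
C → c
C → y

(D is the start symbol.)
To find M[D', 'n'], we find productions for D' where 'n' is in the predict set (PREDICT(N → α) = (FIRST(α) \ {ε}) ∪ (FOLLOW(N) if α ⇒* ε)).

Relevant sets:
  FOLLOW(D') = { $ }

D' → + F D': PREDICT = { '+' }
D' → ε: PREDICT = { $ }

M[D', 'n'] is empty (no production applies)

Answer: Empty (error entry)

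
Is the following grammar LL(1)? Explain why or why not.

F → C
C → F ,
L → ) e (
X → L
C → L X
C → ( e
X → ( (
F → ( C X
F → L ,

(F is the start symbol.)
No. Predict set conflict for F: { '(' }

A grammar is LL(1) if for each non-terminal N with multiple productions, the predict sets of those productions are pairwise disjoint, where PREDICT(N → α) = (FIRST(α) \ {ε}) ∪ (FOLLOW(N) if α ⇒* ε).

Relevant sets:
  FIRST(C) = { '(', ')' }
  FIRST(L) = { ')' }
  FIRST(F) = { '(', ')' }

For F:
  PREDICT(F → C) = { '(', ')' }
  PREDICT(F → '(' C X) = { '(' }
  PREDICT(F → L ',') = { ')' }
For C:
  PREDICT(C → F ',') = { '(', ')' }
  PREDICT(C → L X) = { ')' }
  PREDICT(C → '(' e) = { '(' }
For X:
  PREDICT(X → L) = { ')' }
  PREDICT(X → '(' '(') = { '(' }
L has a single production, so nothing to check there.

Conflict found: Predict set conflict for F: { '(' }
The grammar is NOT LL(1).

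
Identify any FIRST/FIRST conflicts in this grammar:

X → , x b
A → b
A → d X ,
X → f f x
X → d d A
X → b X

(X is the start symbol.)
No FIRST/FIRST conflicts.

Productions for X:
  X → , x b: FIRST = { ',' }
  X → f f x: FIRST = { 'f' }
  X → d d A: FIRST = { 'd' }
  X → b X: FIRST = { 'b' }
Productions for A:
  A → b: FIRST = { 'b' }
  A → d X ,: FIRST = { 'd' }

All alternatives of each non-terminal have pairwise disjoint FIRST sets.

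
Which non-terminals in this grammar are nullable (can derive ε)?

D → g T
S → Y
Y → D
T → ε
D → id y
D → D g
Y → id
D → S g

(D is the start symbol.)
A non-terminal is nullable if it can derive ε (the empty string): either it has an ε-production, or it has a production whose right-hand side consists entirely of nullable non-terminals.

ε-productions: T → ε
So T is immediately nullable.
No further non-terminal can be added: every production for the remaining non-terminals contains a terminal or a non-nullable non-terminal.
Nullable = { 'T' }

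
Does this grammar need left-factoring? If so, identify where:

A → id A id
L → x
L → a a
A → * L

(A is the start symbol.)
Left-factoring is needed when two productions for the same non-terminal
share a common prefix on the right-hand side.

Productions for A:
  A → id A id
  A → * L
Productions for L:
  L → x
  L → a a

No common prefixes found.

Answer: No, left-factoring is not needed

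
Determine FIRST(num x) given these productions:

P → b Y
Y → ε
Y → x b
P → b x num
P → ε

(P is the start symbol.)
To compute FIRST(num x), process the symbols left to right:
Symbol num is a terminal. Add 'num' and stop.
FIRST(num x) = { 'num' }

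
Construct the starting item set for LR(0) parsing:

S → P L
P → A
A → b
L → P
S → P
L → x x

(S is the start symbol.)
{ [A → . b], [P → . A], [S → . P L], [S → . P], [S' → . S] }

First, augment the grammar with S' → S
I₀ = CLOSURE({ [S' → . S] }):
  [S' → . S] has the dot before S: add [S → . P L], [S → . P]
  [S → . P L] has the dot before P: add [P → . A]
  [P → . A] has the dot before A: add [A → . b]
No further items can be added.

I₀ = { [A → . b], [P → . A], [S → . P L], [S → . P], [S' → . S] }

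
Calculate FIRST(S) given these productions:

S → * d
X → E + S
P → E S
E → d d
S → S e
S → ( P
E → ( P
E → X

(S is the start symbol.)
{ '(', '*' }

From S → * d:
  - '*' is a terminal: add '*' and stop
From S → S e:
  - S is the symbol being defined: contributes nothing new
    S is not nullable, so stop
From S → ( P:
  - '(' is a terminal: add '(' and stop

Collecting: FIRST(S) = { '(', '*' }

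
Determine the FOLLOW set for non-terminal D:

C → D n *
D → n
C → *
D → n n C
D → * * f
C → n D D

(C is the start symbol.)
{ $, '*', 'n' }

In C → D n *: D is followed by n '*', add FIRST(n '*') \ {ε} = { 'n' }
In C → n D D: D is followed by D, add FIRST(D) \ {ε} = { '*', 'n' }
In C → n D D: D is at the end, add FOLLOW(C)

The FOLLOW sets referred to above (computed the same way, to a fixed point):
  FOLLOW(C) = { $, '*', 'n' }

Taking the union: FOLLOW(D) = { $, '*', 'n' }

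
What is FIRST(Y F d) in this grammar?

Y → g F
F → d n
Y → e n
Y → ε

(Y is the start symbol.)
{ 'd', 'e', 'g' }

FIRST sets of the non-terminals involved (from the grammar, by fixed-point iteration):
  FIRST(Y) = { 'e', 'g', ε }
  FIRST(F) = { 'd' }

To compute FIRST(Y F d), process the symbols left to right:
Symbol Y is a non-terminal. Add FIRST(Y) \ {ε} = { 'e', 'g' }
Y is nullable (ε ∈ FIRST(Y)), continue to the next symbol.
Symbol F is a non-terminal. Add FIRST(F) \ {ε} = { 'd' }
F is not nullable (ε ∉ FIRST(F)), so stop here.
FIRST(Y F d) = { 'd', 'e', 'g' }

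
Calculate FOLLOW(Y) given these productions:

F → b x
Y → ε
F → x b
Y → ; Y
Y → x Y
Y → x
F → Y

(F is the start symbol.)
{ $ }

To compute FOLLOW(Y), find every occurrence of Y on a right-hand side N → α Y β: add FIRST(β) \ {ε}, and if β is empty or nullable also add FOLLOW(N). Iterate to a fixed point.

In Y → ; Y: Y is at the end; this adds FOLLOW(Y) to itself — nothing new
In Y → x Y: Y is at the end; this adds FOLLOW(Y) to itself — nothing new
In F → Y: Y is at the end, add FOLLOW(F)

The FOLLOW sets referred to above (computed the same way, to a fixed point):
  FOLLOW(F) = { $ }

Taking the union: FOLLOW(Y) = { $ }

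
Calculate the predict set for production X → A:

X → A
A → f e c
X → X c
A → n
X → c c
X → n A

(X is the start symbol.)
PREDICT(X → A) = (FIRST(RHS) \ {ε}) ∪ (FOLLOW(X) if ε ∈ FIRST(RHS), i.e. RHS ⇒* ε)
FIRST(A) = { 'f', 'n' }
FIRST(A) = { 'f', 'n' }
ε ∉ FIRST(A), so FOLLOW(X) is not added.
PREDICT(X → A) = { 'f', 'n' }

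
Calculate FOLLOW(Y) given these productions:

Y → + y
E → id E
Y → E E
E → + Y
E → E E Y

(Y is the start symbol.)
To compute FOLLOW(Y), find every occurrence of Y on a right-hand side N → α Y β: add FIRST(β) \ {ε}, and if β is empty or nullable also add FOLLOW(N). Iterate to a fixed point.

Y is the start symbol, so $ ∈ FOLLOW(Y).
In E → + Y: Y is at the end, add FOLLOW(E)
In E → E E Y: Y is at the end, add FOLLOW(E)

The FOLLOW sets referred to above (computed the same way, to a fixed point):
  FOLLOW(E) = { $, '+', 'id' }

Taking the union: FOLLOW(Y) = { $, '+', 'id' }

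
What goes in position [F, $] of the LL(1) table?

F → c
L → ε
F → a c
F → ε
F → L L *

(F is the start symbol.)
F → ε

To find M[F, $], we find productions for F where $ is in the predict set (PREDICT(N → α) = (FIRST(α) \ {ε}) ∪ (FOLLOW(N) if α ⇒* ε)).

Relevant sets:
  FIRST(L) = { ε }
  FOLLOW(F) = { $ }

F → c: PREDICT = { 'c' }
F → a c: PREDICT = { 'a' }
F → ε: PREDICT = { $ }
  $ is in predict set, so this production goes in M[F, $]
F → L L *: PREDICT = { '*' }

M[F, $] = F → ε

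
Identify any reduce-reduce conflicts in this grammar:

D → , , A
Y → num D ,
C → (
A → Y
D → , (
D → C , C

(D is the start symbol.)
Augment with D' → D and build the canonical LR(0) collection (I0 = CLOSURE({[D' → . D]}), then GOTO on every symbol after a dot until no new states appear). It has 14 states:
  I0: { [C → . (], [D → . , (], [D → . , , A], [D → . C , C], [D' → . D] }  — shift
  I1: { [C → ( .] }  — reduce
  I2: { [D → , . (], [D → , . , A] }  — shift
  I3: { [D → C . , C] }  — shift
  I4: { [D' → D .] }  — accept
  I5: { [C → . (], [D → C , . C] }  — shift
  I6: { [D → C , C .] }  — reduce
  I7: { [D → , ( .] }  — reduce
  I8: { [A → . Y], [D → , , . A], [Y → . num D ,] }  — shift
  I9: { [D → , , A .] }  — reduce
  I10: { [A → Y .] }  — reduce
  I11: { [C → . (], [D → . , (], [D → . , , A], [D → . C , C], [Y → num . D ,] }  — shift
  I12: { [Y → num D . ,] }  — shift
  I13: { [Y → num D , .] }  — reduce

No state contains more than one complete item.

Answer: No reduce-reduce conflicts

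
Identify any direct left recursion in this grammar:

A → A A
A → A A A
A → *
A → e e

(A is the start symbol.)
Yes, A is left-recursive

A → A A: LEFT RECURSIVE (starts with A)
A → A A A: LEFT RECURSIVE (starts with A)
A → *: starts with '*'
A → e e: starts with e

The grammar has direct left recursion on: A.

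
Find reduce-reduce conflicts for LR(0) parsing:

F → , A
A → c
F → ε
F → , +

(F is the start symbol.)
A reduce-reduce conflict occurs when an LR(0) state has two complete items [A → α .] and [B → β .] — both call for a reduction, and with no lookahead the parser cannot choose between them.

Augment with F' → F and build the canonical LR(0) collection (I0 = CLOSURE({[F' → . F]}), then GOTO on every symbol after a dot until no new states appear). It has 6 states:
  I0: { [F → . , +], [F → . , A], [F → .], [F' → . F] }  — shift, reduce
  I1: { [A → . c], [F → , . +], [F → , . A] }  — shift
  I2: { [F' → F .] }  — accept
  I3: { [F → , + .] }  — reduce
  I4: { [F → , A .] }  — reduce
  I5: { [A → c .] }  — reduce

No state contains more than one complete item.

Answer: No reduce-reduce conflicts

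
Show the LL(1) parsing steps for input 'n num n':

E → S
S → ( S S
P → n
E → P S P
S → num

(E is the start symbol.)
Stack is shown with the top on the left.

Stack    Input      Action
--------------------------
E $      n num n $  output E → P S P
P S P $  n num n $  output P → n
n S P $  n num n $  match 'n'
S P $    num n $    output S → num
num P $  num n $    match 'num'
P $      n $        output P → n
n $      n $        match 'n'
$        $          accept

The string is accepted.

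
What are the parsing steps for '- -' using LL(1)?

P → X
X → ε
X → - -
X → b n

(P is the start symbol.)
LL(1) parsing maintains a stack (initially the start symbol over $) and the input. At each step: if the stack top is a terminal, match it against the current input token; if it is a non-terminal N, replace it with the RHS of M[N, lookahead] (the unique production whose predict set contains the lookahead).

Stack is shown with the top on the left.

Stack  Input  Action
--------------------
P $    - - $  output P → X
X $    - - $  output X → - -
- - $  - - $  match '-'
- $    - $    match '-'
$      $      accept

The string is accepted.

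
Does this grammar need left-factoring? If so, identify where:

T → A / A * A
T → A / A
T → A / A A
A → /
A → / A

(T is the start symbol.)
Left-factoring is needed when two productions for the same non-terminal
share a common prefix on the right-hand side.

Productions for T:
  T → A / A * A
  T → A / A
  T → A / A A
Productions for A:
  A → /
  A → / A

Found common prefix 'A / A' in productions for T
Found common prefix '/' in productions for A

Answer: Yes, T has productions with common prefix 'A / A'; A has productions with common prefix '/'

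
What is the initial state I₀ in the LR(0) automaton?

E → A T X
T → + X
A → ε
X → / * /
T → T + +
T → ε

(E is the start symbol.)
First, augment the grammar with E' → E
I₀ = CLOSURE({ [E' → . E] }):
  [E' → . E] has the dot before E: add [E → . A T X]
  [E → . A T X] has the dot before A: add [A → .]
No further items can be added.

I₀ = { [A → .], [E → . A T X], [E' → . E] }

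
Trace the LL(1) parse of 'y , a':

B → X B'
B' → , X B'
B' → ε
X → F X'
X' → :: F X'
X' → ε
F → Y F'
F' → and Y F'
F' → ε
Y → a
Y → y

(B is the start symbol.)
Stack is shown with the top on the left.

Stack         Input    Action
-----------------------------
B $           y , a $  output B → X B'
X B' $        y , a $  output X → F X'
F X' B' $     y , a $  output F → Y F'
Y F' X' B' $  y , a $  output Y → y
y F' X' B' $  y , a $  match 'y'
F' X' B' $    , a $    output F' → ε
X' B' $       , a $    output X' → ε
B' $          , a $    output B' → , X B'
, X B' $      , a $    match ','
X B' $        a $      output X → F X'
F X' B' $     a $      output F → Y F'
Y F' X' B' $  a $      output Y → a
a F' X' B' $  a $      match 'a'
F' X' B' $    $        output F' → ε
X' B' $       $        output X' → ε
B' $          $        output B' → ε
$             $        accept

The string is accepted.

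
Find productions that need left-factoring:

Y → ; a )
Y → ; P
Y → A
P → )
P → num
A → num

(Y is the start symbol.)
Left-factoring is needed when two productions for the same non-terminal
share a common prefix on the right-hand side.

Productions for Y:
  Y → ; a )
  Y → ; P
  Y → A
Productions for P:
  P → )
  P → num

Found common prefix ';' in productions for Y

Answer: Yes, Y has productions with common prefix ';'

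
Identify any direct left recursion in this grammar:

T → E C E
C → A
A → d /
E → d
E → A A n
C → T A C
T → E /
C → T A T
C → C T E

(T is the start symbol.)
T → E C E: starts with E
C → A: starts with A
A → d /: starts with d
E → d: starts with d
E → A A n: starts with A
C → T A C: starts with T
T → E /: starts with E
C → T A T: starts with T
C → C T E: LEFT RECURSIVE (starts with C)

The grammar has direct left recursion on: C.

Answer: Yes, C is left-recursive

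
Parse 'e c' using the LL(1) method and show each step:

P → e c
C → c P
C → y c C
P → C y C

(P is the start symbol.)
LL(1) parsing maintains a stack (initially the start symbol over $) and the input. At each step: if the stack top is a terminal, match it against the current input token; if it is a non-terminal N, replace it with the RHS of M[N, lookahead] (the unique production whose predict set contains the lookahead).

Stack is shown with the top on the left.

Stack  Input  Action
--------------------
P $    e c $  output P → e c
e c $  e c $  match 'e'
c $    c $    match 'c'
$      $      accept

The string is accepted.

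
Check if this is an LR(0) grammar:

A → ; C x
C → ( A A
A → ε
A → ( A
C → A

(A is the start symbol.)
A grammar is LR(0) if no state in the canonical LR(0) collection has:
  - both a shift item (dot before a terminal) and a complete item (shift-reduce conflict), or
  - two or more complete items (reduce-reduce conflict; the accept item [A' → A .] counts as a complete item here).

Augment with A' → A and build the canonical LR(0) collection (I0 = CLOSURE({[A' → . A]}), then GOTO on every symbol after a dot until no new states appear). It has 11 states:
  I0: { [A → . ( A], [A → . ; C x], [A → .], [A' → . A] }  — shift, reduce
  I1: { [A → ( . A], [A → . ( A], [A → . ; C x], [A → .] }  — shift, reduce
  I2: { [A → . ( A], [A → . ; C x], [A → .], [A → ; . C x], [C → . ( A A], [C → . A] }  — shift, reduce
  I3: { [A' → A .] }  — accept
  I4: { [A → ( . A], [A → . ( A], [A → . ; C x], [A → .], [C → ( . A A] }  — shift, reduce
  I5: { [C → A .] }  — reduce
  I6: { [A → ; C . x] }  — shift
  I7: { [A → ; C x .] }  — reduce
  I8: { [A → ( A .], [A → . ( A], [A → . ; C x], [A → .], [C → ( A . A] }  — shift, 2 reduces
  I9: { [C → ( A A .] }  — reduce
  I10: { [A → ( A .] }  — reduce

Conflict in state I0:
  Shift-reduce conflict between [A → .] and [A → . ( A]
So the grammar is NOT LR(0).

Answer: No. Shift-reduce conflict between [A → .] and [A → . ( A]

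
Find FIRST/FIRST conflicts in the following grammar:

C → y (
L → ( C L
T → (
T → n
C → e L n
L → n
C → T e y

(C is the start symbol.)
FIRST sets of the non-terminals at (or reachable through a nullable prefix from) the front of some alternative:
  FIRST(T) = { '(', 'n' }

Productions for C:
  C → y (: FIRST = { 'y' }
  C → e L n: FIRST = { 'e' }
  C → T e y: FIRST = { '(', 'n' }
Productions for L:
  L → ( C L: FIRST = { '(' }
  L → n: FIRST = { 'n' }
Productions for T:
  T → (: FIRST = { '(' }
  T → n: FIRST = { 'n' }

All alternatives of each non-terminal have pairwise disjoint FIRST sets.

Answer: No FIRST/FIRST conflicts.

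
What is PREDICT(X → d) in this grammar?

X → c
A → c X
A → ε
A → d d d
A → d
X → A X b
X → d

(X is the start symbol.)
{ 'd' }

PREDICT(X → d) = (FIRST(RHS) \ {ε}) ∪ (FOLLOW(X) if ε ∈ FIRST(RHS), i.e. RHS ⇒* ε)
FIRST(d) = { 'd' }
ε ∉ FIRST(d), so FOLLOW(X) is not added.
PREDICT(X → d) = { 'd' }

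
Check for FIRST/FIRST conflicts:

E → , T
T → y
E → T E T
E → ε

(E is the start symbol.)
No FIRST/FIRST conflicts.

A FIRST/FIRST conflict occurs when two productions N → α and N → β for the same non-terminal have FIRST(α) ∩ FIRST(β) ≠ ∅ (with ε ∈ FIRST of a nullable right-hand side, so two nullable alternatives also conflict).

FIRST sets of the non-terminals at (or reachable through a nullable prefix from) the front of some alternative:
  FIRST(T) = { 'y' }

Productions for E:
  E → , T: FIRST = { ',' }
  E → T E T: FIRST = { 'y' }
  E → ε: FIRST = { ε }
T has only one production, so no FIRST/FIRST conflict is possible there.

All alternatives of each non-terminal have pairwise disjoint FIRST sets.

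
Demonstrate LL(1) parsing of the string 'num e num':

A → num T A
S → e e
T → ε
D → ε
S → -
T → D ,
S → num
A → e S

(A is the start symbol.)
Stack is shown with the top on the left.

Stack      Input        Action
------------------------------
A $        num e num $  output A → num T A
num T A $  num e num $  match 'num'
T A $      e num $      output T → ε
A $        e num $      output A → e S
e S $      e num $      match 'e'
S $        num $        output S → num
num $      num $        match 'num'
$          $            accept

The string is accepted.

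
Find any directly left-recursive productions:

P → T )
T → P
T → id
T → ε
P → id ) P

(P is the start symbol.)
Direct left recursion occurs when N → N α for some non-terminal N (the right-hand side begins with the left-hand side itself).

P → T ): starts with T
T → P: starts with P
T → id: starts with id
T → ε: starts with ε
P → id ) P: starts with id

No direct left recursion found.

Answer: No direct left recursion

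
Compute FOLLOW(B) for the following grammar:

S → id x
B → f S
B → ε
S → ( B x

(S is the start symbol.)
To compute FOLLOW(B), find every occurrence of B on a right-hand side N → α B β: add FIRST(β) \ {ε}, and if β is empty or nullable also add FOLLOW(N). Iterate to a fixed point.

In S → ( B x: B is followed by x, add FIRST(x) \ {ε} = { 'x' }

Taking the union: FOLLOW(B) = { 'x' }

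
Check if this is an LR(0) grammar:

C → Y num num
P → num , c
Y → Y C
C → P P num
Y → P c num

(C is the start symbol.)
A grammar is LR(0) if no state in the canonical LR(0) collection has:
  - both a shift item (dot before a terminal) and a complete item (shift-reduce conflict), or
  - two or more complete items (reduce-reduce conflict; the accept item [C' → C .] counts as a complete item here).

Augment with C' → C and build the canonical LR(0) collection (I0 = CLOSURE({[C' → . C]}), then GOTO on every symbol after a dot until no new states appear). It has 14 states:
  I0: { [C → . P P num], [C → . Y num num], [C' → . C], [P → . num , c], [Y → . P c num], [Y → . Y C] }  — shift
  I1: { [C' → C .] }  — accept
  I2: { [C → P . P num], [P → . num , c], [Y → P . c num] }  — shift
  I3: { [C → . P P num], [C → . Y num num], [C → Y . num num], [P → . num , c], [Y → . P c num], [Y → . Y C], [Y → Y . C] }  — shift
  I4: { [P → num . , c] }  — shift
  I5: { [P → num , . c] }  — shift
  I6: { [P → num , c .] }  — reduce
  I7: { [Y → Y C .] }  — reduce
  I8: { [C → Y num . num], [P → num . , c] }  — shift
  I9: { [C → Y num num .] }  — reduce
  I10: { [C → P P . num] }  — shift
  I11: { [Y → P c . num] }  — shift
  I12: { [Y → P c num .] }  — reduce
  I13: { [C → P P num .] }  — reduce

Every state is either a pure shift/goto state or contains exactly one complete item and nothing to shift — no conflicts. The grammar is LR(0).

Answer: Yes, the grammar is LR(0)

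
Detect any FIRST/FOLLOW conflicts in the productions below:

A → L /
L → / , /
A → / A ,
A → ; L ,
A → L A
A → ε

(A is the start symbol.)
A FIRST/FOLLOW conflict occurs when a non-terminal N has a nullable alternative N → β (β ⇒* ε) and another alternative N → α with FIRST(α) ∩ FOLLOW(N) ≠ ∅: on such a lookahead the parser cannot decide between expanding α and letting N vanish via β.

Nullable non-terminals: A.
FIRST sets used below: FIRST(L) = { '/' }

A: nullable alternative(s) A → ε; FOLLOW(A) = { $, ',' }
  A → L /: FIRST \ {ε} = { '/' } — disjoint from FOLLOW(A)
  A → / A ,: FIRST \ {ε} = { '/' } — disjoint from FOLLOW(A)
  A → ; L ,: FIRST \ {ε} = { ';' } — disjoint from FOLLOW(A)
  A → L A: FIRST \ {ε} = { '/' } — disjoint from FOLLOW(A)
  A → ε: FIRST \ {ε} = { } — this is the only nullable alternative, skip

L has no nullable alternative, so no FIRST/FOLLOW check is needed there.

No FIRST/FOLLOW conflicts found.

Answer: No FIRST/FOLLOW conflicts.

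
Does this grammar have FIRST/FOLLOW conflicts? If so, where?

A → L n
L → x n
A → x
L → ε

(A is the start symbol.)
Nullable non-terminals: L.

L: nullable alternative(s) L → ε; FOLLOW(L) = { 'n' }
  L → x n: FIRST \ {ε} = { 'x' } — disjoint from FOLLOW(L)
  L → ε: FIRST \ {ε} = { } — this is the only nullable alternative, skip

A has no nullable alternative, so no FIRST/FOLLOW check is needed there.

No FIRST/FOLLOW conflicts found.

Answer: No FIRST/FOLLOW conflicts.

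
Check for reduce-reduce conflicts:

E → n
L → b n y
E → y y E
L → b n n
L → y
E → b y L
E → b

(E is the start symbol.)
Augment with E' → E and build the canonical LR(0) collection (I0 = CLOSURE({[E' → . E]}), then GOTO on every symbol after a dot until no new states appear). It has 14 states:
  I0: { [E → . b y L], [E → . b], [E → . n], [E → . y y E], [E' → . E] }  — shift
  I1: { [E' → E .] }  — accept
  I2: { [E → b . y L], [E → b .] }  — shift, reduce
  I3: { [E → n .] }  — reduce
  I4: { [E → y . y E] }  — shift
  I5: { [E → . b y L], [E → . b], [E → . n], [E → . y y E], [E → y y . E] }  — shift
  I6: { [E → y y E .] }  — reduce
  I7: { [E → b y . L], [L → . b n n], [L → . b n y], [L → . y] }  — shift
  I8: { [E → b y L .] }  — reduce
  I9: { [L → b . n n], [L → b . n y] }  — shift
  I10: { [L → y .] }  — reduce
  I11: { [L → b n . n], [L → b n . y] }  — shift
  I12: { [L → b n n .] }  — reduce
  I13: { [L → b n y .] }  — reduce

No state contains more than one complete item.

Answer: No reduce-reduce conflicts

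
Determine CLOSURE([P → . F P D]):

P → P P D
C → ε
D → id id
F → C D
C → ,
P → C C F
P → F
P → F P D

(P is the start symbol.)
To compute CLOSURE, for each item [A → α.Bβ] where B is a non-terminal, add [B → .γ] for all productions B → γ; repeat for the newly added items until nothing changes.

Start with: [P → . F P D]
  [P → . F P D] has the dot before F: add [F → . C D]
  [F → . C D] has the dot before C: add [C → .], [C → . ,]
No further items can be added.

CLOSURE = { [C → . ,], [C → .], [F → . C D], [P → . F P D] }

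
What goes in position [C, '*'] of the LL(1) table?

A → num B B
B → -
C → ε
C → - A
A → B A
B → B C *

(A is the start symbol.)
C → ε

To find M[C, '*'], we find productions for C where '*' is in the predict set (PREDICT(N → α) = (FIRST(α) \ {ε}) ∪ (FOLLOW(N) if α ⇒* ε)).

Relevant sets:
  FOLLOW(C) = { '*' }

C → ε: PREDICT = { '*' }
  '*' is in predict set, so this production goes in M[C, '*']
C → - A: PREDICT = { '-' }

M[C, '*'] = C → ε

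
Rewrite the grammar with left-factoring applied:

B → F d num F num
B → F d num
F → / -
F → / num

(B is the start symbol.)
Left-factoring transforms A → αβ₁ | αβ₂ into A → αA' and A' → β₁ | β₂
(α is the longest common prefix among the alternatives). Repeat until
no nonterminal has two alternatives with a common prefix.

Round 1: B has alternatives sharing prefix 'F d num'. Introduce B': B → F d num B'
  Add: B' → F num
  Add: B' → ε

Round 2: F has alternatives sharing prefix '/'. Introduce F': F → / F'
  Add: F' → -
  Add: F' → num

No remaining common prefixes — done.

Resulting grammar:
B → F d num B'
B' → F num
B' → ε
F → / F'
F' → -
F' → num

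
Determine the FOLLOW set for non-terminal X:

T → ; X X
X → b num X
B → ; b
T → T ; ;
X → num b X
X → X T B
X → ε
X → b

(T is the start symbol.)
To compute FOLLOW(X), find every occurrence of X on a right-hand side N → α X β: add FIRST(β) \ {ε}, and if β is empty or nullable also add FOLLOW(N). Iterate to a fixed point.

In T → ; X X: X is followed by X, add FIRST(X) \ {ε} = { ';', 'b', 'num' }
  X is nullable, so also add FOLLOW(T)
In T → ; X X: X is at the end, add FOLLOW(T)
In X → b num X: X is at the end; this adds FOLLOW(X) to itself — nothing new
In X → num b X: X is at the end; this adds FOLLOW(X) to itself — nothing new
In X → X T B: X is followed by T B, add FIRST(T B) \ {ε} = { ';' }

The FOLLOW sets referred to above (computed the same way, to a fixed point):
  FOLLOW(T) = { $, ';' }

Taking the union: FOLLOW(X) = { $, ';', 'b', 'num' }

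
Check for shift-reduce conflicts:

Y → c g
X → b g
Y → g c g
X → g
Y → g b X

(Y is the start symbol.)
No shift-reduce conflicts

Augment with Y' → Y and build the canonical LR(0) collection (I0 = CLOSURE({[Y' → . Y]}), then GOTO on every symbol after a dot until no new states appear). It has 12 states:
  I0: { [Y → . c g], [Y → . g b X], [Y → . g c g], [Y' → . Y] }  — shift
  I1: { [Y' → Y .] }  — accept
  I2: { [Y → c . g] }  — shift
  I3: { [Y → g . b X], [Y → g . c g] }  — shift
  I4: { [X → . b g], [X → . g], [Y → g b . X] }  — shift
  I5: { [Y → g c . g] }  — shift
  I6: { [Y → g c g .] }  — reduce
  I7: { [Y → g b X .] }  — reduce
  I8: { [X → b . g] }  — shift
  I9: { [X → g .] }  — reduce
  I10: { [X → b g .] }  — reduce
  I11: { [Y → c g .] }  — reduce

No state contains both a complete item and a shift item.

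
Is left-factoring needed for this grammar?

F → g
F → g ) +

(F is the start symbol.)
Left-factoring is needed when two productions for the same non-terminal
share a common prefix on the right-hand side.

Productions for F:
  F → g
  F → g ) +

Found common prefix 'g' in productions for F

Answer: Yes, F has productions with common prefix 'g'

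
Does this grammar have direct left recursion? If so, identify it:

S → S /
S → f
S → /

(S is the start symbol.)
Yes, S is left-recursive

S → S /: LEFT RECURSIVE (starts with S)
S → f: starts with f
S → /: starts with '/'

The grammar has direct left recursion on: S.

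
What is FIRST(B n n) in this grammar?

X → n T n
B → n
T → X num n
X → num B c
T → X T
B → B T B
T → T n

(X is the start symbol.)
{ 'n' }

FIRST sets of the non-terminals involved (from the grammar, by fixed-point iteration):
  FIRST(B) = { 'n' }

To compute FIRST(B n n), process the symbols left to right:
Symbol B is a non-terminal. Add FIRST(B) \ {ε} = { 'n' }
B is not nullable (ε ∉ FIRST(B)), so stop here.
FIRST(B n n) = { 'n' }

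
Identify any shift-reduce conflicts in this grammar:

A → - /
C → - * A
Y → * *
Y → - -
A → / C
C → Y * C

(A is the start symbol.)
No shift-reduce conflicts

Augment with A' → A and build the canonical LR(0) collection (I0 = CLOSURE({[A' → . A]}), then GOTO on every symbol after a dot until no new states appear). It has 15 states:
  I0: { [A → . - /], [A → . / C], [A' → . A] }  — shift
  I1: { [A → - . /] }  — shift
  I2: { [A → / . C], [C → . - * A], [C → . Y * C], [Y → . * *], [Y → . - -] }  — shift
  I3: { [A' → A .] }  — accept
  I4: { [Y → * . *] }  — shift
  I5: { [C → - . * A], [Y → - . -] }  — shift
  I6: { [A → / C .] }  — reduce
  I7: { [C → Y . * C] }  — shift
  I8: { [C → . - * A], [C → . Y * C], [C → Y * . C], [Y → . * *], [Y → . - -] }  — shift
  I9: { [C → Y * C .] }  — reduce
  I10: { [A → . - /], [A → . / C], [C → - * . A] }  — shift
  I11: { [Y → - - .] }  — reduce
  I12: { [C → - * A .] }  — reduce
  I13: { [Y → * * .] }  — reduce
  I14: { [A → - / .] }  — reduce

No state contains both a complete item and a shift item.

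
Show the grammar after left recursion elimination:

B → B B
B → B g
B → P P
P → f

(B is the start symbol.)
B is directly left-recursive. The standard transformation for
  A → A α₁ | ... | A α_m | β₁ | ... | β_n
is
  A  → β₁ A' | ... | β_n A'
  A' → α₁ A' | ... | α_m A' | ε

B → P P becomes B → P P B'
B → B B becomes B' → B B'
B → B g becomes B' → g B'
Add B' → ε

Productions for other non-terminals are unchanged:
  P → f

Resulting grammar:
B → P P B'
B' → B B'
B' → g B'
B' → ε
P → f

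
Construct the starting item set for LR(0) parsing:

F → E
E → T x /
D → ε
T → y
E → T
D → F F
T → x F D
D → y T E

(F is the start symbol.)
First, augment the grammar with F' → F
I₀ = CLOSURE({ [F' → . F] }):
  [F' → . F] has the dot before F: add [F → . E]
  [F → . E] has the dot before E: add [E → . T x /], [E → . T]
  [E → . T x /] has the dot before T: add [T → . y], [T → . x F D]
No further items can be added.

I₀ = { [E → . T x /], [E → . T], [F → . E], [F' → . F], [T → . x F D], [T → . y] }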